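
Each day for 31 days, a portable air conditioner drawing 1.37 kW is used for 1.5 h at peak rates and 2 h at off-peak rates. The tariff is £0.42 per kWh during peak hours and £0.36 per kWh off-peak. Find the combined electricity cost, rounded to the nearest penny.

Peak energy = 1.37 kW × 1.5 h × 31 = 63.705 kWh
Off-peak energy = 1.37 kW × 2 h × 31 = 84.94 kWh
Cost = 63.705 × £0.42 + 84.94 × £0.36 = £26.7561 + £30.5784 = £57.33

£57.33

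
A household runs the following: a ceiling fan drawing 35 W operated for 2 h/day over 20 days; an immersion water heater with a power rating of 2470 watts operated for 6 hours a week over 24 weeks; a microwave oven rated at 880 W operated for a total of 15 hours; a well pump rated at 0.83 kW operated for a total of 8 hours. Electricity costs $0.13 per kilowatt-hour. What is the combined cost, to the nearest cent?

ceiling fan: Runtime = 2 h/day × 20 days = 40 h
ceiling fan: 0.035 kW × 40 h = 1.4 kWh
immersion water heater: Runtime = 6 h/week × 24 weeks = 144 h
immersion water heater: 2.47 kW × 144 h = 355.68 kWh
microwave oven: 0.88 kW × 15 h = 13.2 kWh
well pump: 0.83 kW × 8 h = 6.64 kWh
Total energy = 376.92 kWh
Cost = 376.92 × $0.13 = $49.00

$49.00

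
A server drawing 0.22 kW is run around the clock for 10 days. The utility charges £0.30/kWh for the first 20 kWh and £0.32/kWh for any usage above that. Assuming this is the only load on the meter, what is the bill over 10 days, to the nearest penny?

£16.50

Runtime = 24 h × 10 = 240 h
Energy = 0.22 kW × 240 h = 52.8 kWh
Tier 1 (0–20 kWh): 20 × £0.30 = £6
Above 20 kWh: 32.8 × £0.32 = £10.496
Bill = £16.50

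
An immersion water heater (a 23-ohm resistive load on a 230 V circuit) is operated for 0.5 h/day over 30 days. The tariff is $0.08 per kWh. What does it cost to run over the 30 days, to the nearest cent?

Power = V²/R = 230²/23 = 2300 W = 2.3 kW
Runtime = 0.5 h/day × 30 days = 15 h
Energy = 2.3 kW × 15 h = 34.5 kWh
Cost = 34.5 kWh × $0.08/kWh = $2.76

$2.76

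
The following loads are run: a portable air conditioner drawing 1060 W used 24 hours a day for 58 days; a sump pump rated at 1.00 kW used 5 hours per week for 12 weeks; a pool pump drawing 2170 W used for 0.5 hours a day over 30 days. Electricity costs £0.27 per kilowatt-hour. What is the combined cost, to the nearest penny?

portable air conditioner: Runtime = 24 h × 58 = 1392 h
portable air conditioner: 1.06 kW × 1392 h = 1475.52 kWh
sump pump: Runtime = 5 h/week × 12 weeks = 60 h
sump pump: 1 kW × 60 h = 60 kWh
pool pump: Runtime = 0.5 h/day × 30 days = 15 h
pool pump: 2.17 kW × 15 h = 32.55 kWh
Total energy = 1568.07 kWh
Cost = 1568.07 × £0.27 = £423.38

£423.38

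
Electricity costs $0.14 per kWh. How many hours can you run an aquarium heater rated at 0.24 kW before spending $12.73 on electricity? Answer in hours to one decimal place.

Energy available = $12.73 ÷ $0.14/kWh = 90.9286 kWh
Hours = 90.9286 kWh ÷ 0.24 kW = 378.9 h

378.9 h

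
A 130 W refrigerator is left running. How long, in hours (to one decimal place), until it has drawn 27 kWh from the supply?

Hours = 27 kWh ÷ 0.13 kW = 207.7 h

207.7 h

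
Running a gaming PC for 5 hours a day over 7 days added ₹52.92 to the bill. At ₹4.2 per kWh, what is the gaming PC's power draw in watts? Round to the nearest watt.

360 W

Energy = ₹52.92 ÷ ₹4.2/kWh = 12.6 kWh
Runtime = 5 h/day × 7 days = 35 h
Power = 12.6 kWh ÷ 35 h = 0.36 kW = 360 W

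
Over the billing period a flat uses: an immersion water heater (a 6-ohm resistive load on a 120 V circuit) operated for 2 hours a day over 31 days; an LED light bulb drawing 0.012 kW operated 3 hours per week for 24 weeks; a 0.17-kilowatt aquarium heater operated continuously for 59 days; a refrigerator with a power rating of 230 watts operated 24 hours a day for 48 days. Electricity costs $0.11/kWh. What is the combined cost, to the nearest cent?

$72.09

immersion water heater: Power = V²/R = 120²/6 = 2400 W = 2.4 kW
immersion water heater: Runtime = 2 h/day × 31 days = 62 h
immersion water heater: 2.4 kW × 62 h = 148.8 kWh
LED light bulb: Runtime = 3 h/week × 24 weeks = 72 h
LED light bulb: 0.012 kW × 72 h = 0.864 kWh
aquarium heater: Runtime = 24 h × 59 = 1416 h
aquarium heater: 0.17 kW × 1416 h = 240.72 kWh
refrigerator: Runtime = 24 h × 48 = 1152 h
refrigerator: 0.23 kW × 1152 h = 264.96 kWh
Total energy = 655.344 kWh
Cost = 655.344 × $0.11 = $72.09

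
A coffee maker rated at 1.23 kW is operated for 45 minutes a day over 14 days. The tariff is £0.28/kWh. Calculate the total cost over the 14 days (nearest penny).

£3.62

Runtime = 45 min × 14 = 630 min = 10.5 h
Energy = 1.23 kW × 10.5 h = 12.915 kWh
Cost = 12.915 kWh × £0.28/kWh = £3.62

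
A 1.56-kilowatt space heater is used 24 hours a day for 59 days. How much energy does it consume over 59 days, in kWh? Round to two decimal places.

2208.96 kWh

Runtime = 24 h × 59 = 1416 h
Energy = 1.56 kW × 1416 h = 2208.96 kWh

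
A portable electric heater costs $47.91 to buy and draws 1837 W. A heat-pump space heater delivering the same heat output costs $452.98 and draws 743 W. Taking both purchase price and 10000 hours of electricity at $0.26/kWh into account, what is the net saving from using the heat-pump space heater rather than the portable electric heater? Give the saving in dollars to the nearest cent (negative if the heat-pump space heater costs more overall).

portable electric heater: $47.91 + (1837/1000) kW × 10000 h × $0.26 = $47.91 + $4776.2 = $4824.11
heat-pump space heater: $452.98 + (743/1000) kW × 10000 h × $0.26 = $452.98 + $1931.8 = $2384.78
Saving = $4824.11 − $2384.78 = $2439.33

$2439.33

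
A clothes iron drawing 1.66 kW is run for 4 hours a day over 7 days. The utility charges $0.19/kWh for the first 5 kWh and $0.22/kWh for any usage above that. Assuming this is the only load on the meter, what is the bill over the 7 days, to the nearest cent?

$10.08

Runtime = 4 h/day × 7 days = 28 h
Energy = 1.66 kW × 28 h = 46.48 kWh
Tier 1 (0–5 kWh): 5 × $0.19 = $0.95
Above 5 kWh: 41.48 × $0.22 = $9.1256
Bill = $10.08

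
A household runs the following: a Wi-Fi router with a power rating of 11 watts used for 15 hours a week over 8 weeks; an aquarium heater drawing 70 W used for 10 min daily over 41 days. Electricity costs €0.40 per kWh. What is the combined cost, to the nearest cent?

Wi-Fi router: Runtime = 15 h/week × 8 weeks = 120 h
Wi-Fi router: 0.011 kW × 120 h = 1.32 kWh
aquarium heater: Runtime = 10 min × 41 = 410 min = 6.833333… h
aquarium heater: 0.07 kW × 6.833333… h = 0.478333… kWh
Total energy = 1.798333… kWh
Cost = 1.798333… × €0.40 = €0.72

€0.72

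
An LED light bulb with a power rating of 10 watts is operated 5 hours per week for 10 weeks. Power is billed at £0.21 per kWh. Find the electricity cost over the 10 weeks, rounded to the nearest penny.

Runtime = 5 h/week × 10 weeks = 50 h
Energy = 0.01 kW × 50 h = 0.5 kWh
Cost = 0.5 kWh × £0.21/kWh = £0.11

£0.11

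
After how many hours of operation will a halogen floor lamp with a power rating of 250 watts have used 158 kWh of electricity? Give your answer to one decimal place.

Hours = 158 kWh ÷ 0.25 kW = 632.0 h

632.0 h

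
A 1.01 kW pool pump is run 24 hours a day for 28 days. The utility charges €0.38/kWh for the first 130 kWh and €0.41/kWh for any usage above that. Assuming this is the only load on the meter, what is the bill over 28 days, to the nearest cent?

Runtime = 24 h × 28 = 672 h
Energy = 1.01 kW × 672 h = 678.72 kWh
Tier 1 (0–130 kWh): 130 × €0.38 = €49.4
Above 130 kWh: 548.72 × €0.41 = €224.9752
Bill = €274.38

€274.38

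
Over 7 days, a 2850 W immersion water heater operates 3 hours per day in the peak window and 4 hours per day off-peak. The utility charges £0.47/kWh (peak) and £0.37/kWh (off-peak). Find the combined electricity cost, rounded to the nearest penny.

£57.66

Peak energy = 2.85 kW × 3 h × 7 = 59.85 kWh
Off-peak energy = 2.85 kW × 4 h × 7 = 79.8 kWh
Cost = 59.85 × £0.47 + 79.8 × £0.37 = £28.1295 + £29.526 = £57.66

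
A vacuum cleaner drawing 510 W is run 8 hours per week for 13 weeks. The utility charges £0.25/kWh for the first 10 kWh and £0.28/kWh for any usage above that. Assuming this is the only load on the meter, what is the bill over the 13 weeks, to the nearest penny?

Runtime = 8 h/week × 13 weeks = 104 h
Energy = 0.51 kW × 104 h = 53.04 kWh
Tier 1 (0–10 kWh): 10 × £0.25 = £2.5
Above 10 kWh: 43.04 × £0.28 = £12.0512
Bill = £14.55

£14.55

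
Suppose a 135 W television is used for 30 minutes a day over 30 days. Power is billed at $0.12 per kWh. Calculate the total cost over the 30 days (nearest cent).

Runtime = 30 min × 30 = 900 min = 15 h
Energy = 0.135 kW × 15 h = 2.025 kWh
Cost = 2.025 kWh × $0.12/kWh = $0.24

$0.24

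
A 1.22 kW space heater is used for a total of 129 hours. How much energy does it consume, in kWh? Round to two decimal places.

Energy = 1.22 kW × 129 h = 157.38 kWh

157.38 kWh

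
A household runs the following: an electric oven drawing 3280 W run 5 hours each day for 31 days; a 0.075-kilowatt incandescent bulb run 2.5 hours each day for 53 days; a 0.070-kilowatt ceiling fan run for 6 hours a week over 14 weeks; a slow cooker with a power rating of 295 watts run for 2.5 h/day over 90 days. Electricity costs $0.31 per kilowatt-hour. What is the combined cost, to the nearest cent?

$183.08

electric oven: Runtime = 5 h/day × 31 days = 155 h
electric oven: 3.28 kW × 155 h = 508.4 kWh
incandescent bulb: Runtime = 2.5 h/day × 53 days = 132.5 h
incandescent bulb: 0.075 kW × 132.5 h = 9.9375 kWh
ceiling fan: Runtime = 6 h/week × 14 weeks = 84 h
ceiling fan: 0.07 kW × 84 h = 5.88 kWh
slow cooker: Runtime = 2.5 h/day × 90 days = 225 h
slow cooker: 0.295 kW × 225 h = 66.375 kWh
Total energy = 590.5925 kWh
Cost = 590.5925 × $0.31 = $183.08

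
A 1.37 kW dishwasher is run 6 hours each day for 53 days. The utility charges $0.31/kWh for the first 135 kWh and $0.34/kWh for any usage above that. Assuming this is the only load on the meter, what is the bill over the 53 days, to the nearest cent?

$144.07

Runtime = 6 h/day × 53 days = 318 h
Energy = 1.37 kW × 318 h = 435.66 kWh
Tier 1 (0–135 kWh): 135 × $0.31 = $41.85
Above 135 kWh: 300.66 × $0.34 = $102.2244
Bill = $144.07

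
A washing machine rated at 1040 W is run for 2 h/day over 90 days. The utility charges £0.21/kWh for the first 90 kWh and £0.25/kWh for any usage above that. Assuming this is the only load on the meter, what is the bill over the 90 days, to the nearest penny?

Runtime = 2 h/day × 90 days = 180 h
Energy = 1.04 kW × 180 h = 187.2 kWh
Tier 1 (0–90 kWh): 90 × £0.21 = £18.9
Above 90 kWh: 97.2 × £0.25 = £24.3
Bill = £43.20

£43.20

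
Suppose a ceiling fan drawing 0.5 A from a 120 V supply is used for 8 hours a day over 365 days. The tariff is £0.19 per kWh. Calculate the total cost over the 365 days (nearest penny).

Power = 0.5 A × 120 V = 60 W = 0.06 kW
Runtime = 8 h/day × 365 days = 2920 h
Energy = 0.06 kW × 2920 h = 175.2 kWh
Cost = 175.2 kWh × £0.19/kWh = £33.29

£33.29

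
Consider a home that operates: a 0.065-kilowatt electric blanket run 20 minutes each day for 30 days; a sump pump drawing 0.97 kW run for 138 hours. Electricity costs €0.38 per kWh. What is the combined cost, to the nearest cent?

€51.11

electric blanket: Runtime = 20 min × 30 = 600 min = 10 h
electric blanket: 0.065 kW × 10 h = 0.65 kWh
sump pump: 0.97 kW × 138 h = 133.86 kWh
Total energy = 134.51 kWh
Cost = 134.51 × €0.38 = €51.11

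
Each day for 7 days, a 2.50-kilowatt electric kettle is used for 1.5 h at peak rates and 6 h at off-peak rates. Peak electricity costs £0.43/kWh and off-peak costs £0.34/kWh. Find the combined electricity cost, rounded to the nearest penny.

£46.99

Peak energy = 2.5 kW × 1.5 h × 7 = 26.25 kWh
Off-peak energy = 2.5 kW × 6 h × 7 = 105 kWh
Cost = 26.25 × £0.43 + 105 × £0.34 = £11.2875 + £35.7 = £46.99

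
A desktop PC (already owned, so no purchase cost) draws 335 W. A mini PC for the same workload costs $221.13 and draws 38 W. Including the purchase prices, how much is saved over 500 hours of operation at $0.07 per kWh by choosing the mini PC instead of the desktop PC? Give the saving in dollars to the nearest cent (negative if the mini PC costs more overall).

-$210.74

desktop PC: $0.00 + (335/1000) kW × 500 h × $0.07 = $0.00 + $11.725 = $11.725
mini PC: $221.13 + (38/1000) kW × 500 h × $0.07 = $221.13 + $1.33 = $222.46
Saving = $11.725 − $222.46 = −$210.735 → -$210.74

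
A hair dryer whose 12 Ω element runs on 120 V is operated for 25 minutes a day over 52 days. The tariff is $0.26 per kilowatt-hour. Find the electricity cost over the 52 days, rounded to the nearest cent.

Power = V²/R = 120²/12 = 1200 W = 1.2 kW
Runtime = 25 min × 52 = 1300 min = 21.666666… h
Energy = 1.2 kW × 21.666666… h = 26 kWh
Cost = 26 kWh × $0.26/kWh = $6.76

$6.76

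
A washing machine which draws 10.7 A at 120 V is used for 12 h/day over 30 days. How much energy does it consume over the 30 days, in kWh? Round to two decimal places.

Power = 10.7 A × 120 V = 1284 W = 1.284 kW
Runtime = 12 h/day × 30 days = 360 h
Energy = 1.284 kW × 360 h = 462.24 kWh

462.24 kWh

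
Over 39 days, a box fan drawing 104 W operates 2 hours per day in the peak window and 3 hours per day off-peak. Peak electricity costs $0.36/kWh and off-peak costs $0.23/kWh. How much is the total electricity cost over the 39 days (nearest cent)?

$5.72

Peak energy = 0.104 kW × 2 h × 39 = 8.112 kWh
Off-peak energy = 0.104 kW × 3 h × 39 = 12.168 kWh
Cost = 8.112 × $0.36 + 12.168 × $0.23 = $2.92032 + $2.79864 = $5.72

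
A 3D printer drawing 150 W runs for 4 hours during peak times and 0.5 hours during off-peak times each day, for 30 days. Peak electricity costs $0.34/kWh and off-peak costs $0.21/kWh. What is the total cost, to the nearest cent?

$6.59

Peak energy = 0.15 kW × 4 h × 30 = 18 kWh
Off-peak energy = 0.15 kW × 0.5 h × 30 = 2.25 kWh
Cost = 18 × $0.34 + 2.25 × $0.21 = $6.12 + $0.4725 = $6.59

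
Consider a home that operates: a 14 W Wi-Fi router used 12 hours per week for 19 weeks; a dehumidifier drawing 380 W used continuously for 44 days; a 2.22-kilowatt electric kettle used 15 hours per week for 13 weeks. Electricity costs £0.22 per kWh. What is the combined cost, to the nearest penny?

£184.22

Wi-Fi router: Runtime = 12 h/week × 19 weeks = 228 h
Wi-Fi router: 0.014 kW × 228 h = 3.192 kWh
dehumidifier: Runtime = 24 h × 44 = 1056 h
dehumidifier: 0.38 kW × 1056 h = 401.28 kWh
electric kettle: Runtime = 15 h/week × 13 weeks = 195 h
electric kettle: 2.22 kW × 195 h = 432.9 kWh
Total energy = 837.372 kWh
Cost = 837.372 × £0.22 = £184.22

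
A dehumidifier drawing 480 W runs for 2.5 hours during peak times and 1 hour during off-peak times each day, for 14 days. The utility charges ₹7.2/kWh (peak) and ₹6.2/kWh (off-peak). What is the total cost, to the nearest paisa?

₹162.62

Peak energy = 0.48 kW × 2.5 h × 14 = 16.8 kWh
Off-peak energy = 0.48 kW × 1 h × 14 = 6.72 kWh
Cost = 16.8 × ₹7.2 + 6.72 × ₹6.2 = ₹120.96 + ₹41.664 = ₹162.62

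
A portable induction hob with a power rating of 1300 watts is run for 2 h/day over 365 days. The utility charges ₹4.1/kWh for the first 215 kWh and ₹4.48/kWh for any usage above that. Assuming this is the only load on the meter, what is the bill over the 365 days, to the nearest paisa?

₹4169.82

Runtime = 2 h/day × 365 days = 730 h
Energy = 1.3 kW × 730 h = 949 kWh
Tier 1 (0–215 kWh): 215 × ₹4.1 = ₹881.5
Above 215 kWh: 734 × ₹4.48 = ₹3288.32
Bill = ₹4169.82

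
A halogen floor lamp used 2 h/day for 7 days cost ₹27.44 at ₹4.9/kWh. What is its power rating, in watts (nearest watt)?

400 W

Energy = ₹27.44 ÷ ₹4.9/kWh = 5.6 kWh
Runtime = 2 h/day × 7 days = 14 h
Power = 5.6 kWh ÷ 14 h = 0.4 kW = 400 W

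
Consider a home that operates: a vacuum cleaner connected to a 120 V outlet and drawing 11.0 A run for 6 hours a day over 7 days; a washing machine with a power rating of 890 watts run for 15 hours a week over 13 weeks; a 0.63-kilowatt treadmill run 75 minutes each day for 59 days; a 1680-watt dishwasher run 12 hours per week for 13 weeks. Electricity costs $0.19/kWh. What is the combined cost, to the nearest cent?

vacuum cleaner: Power = 11.0 A × 120 V = 1320 W = 1.32 kW
vacuum cleaner: Runtime = 6 h/day × 7 days = 42 h
vacuum cleaner: 1.32 kW × 42 h = 55.44 kWh
washing machine: Runtime = 15 h/week × 13 weeks = 195 h
washing machine: 0.89 kW × 195 h = 173.55 kWh
treadmill: Runtime = 75 min × 59 = 4425 min = 73.75 h
treadmill: 0.63 kW × 73.75 h = 46.4625 kWh
dishwasher: Runtime = 12 h/week × 13 weeks = 156 h
dishwasher: 1.68 kW × 156 h = 262.08 kWh
Total energy = 537.5325 kWh
Cost = 537.5325 × $0.19 = $102.13

$102.13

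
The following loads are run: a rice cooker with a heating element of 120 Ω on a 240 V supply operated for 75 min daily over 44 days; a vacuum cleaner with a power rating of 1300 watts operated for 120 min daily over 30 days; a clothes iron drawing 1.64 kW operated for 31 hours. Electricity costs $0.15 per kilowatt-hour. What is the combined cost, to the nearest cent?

$23.29

rice cooker: Power = V²/R = 240²/120 = 480 W = 0.48 kW
rice cooker: Runtime = 75 min × 44 = 3300 min = 55 h
rice cooker: 0.48 kW × 55 h = 26.4 kWh
vacuum cleaner: Runtime = 120 min × 30 = 3600 min = 60 h
vacuum cleaner: 1.3 kW × 60 h = 78 kWh
clothes iron: 1.64 kW × 31 h = 50.84 kWh
Total energy = 155.24 kWh
Cost = 155.24 × $0.15 = $23.29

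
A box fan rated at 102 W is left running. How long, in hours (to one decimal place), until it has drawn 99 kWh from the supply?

Hours = 99 kWh ÷ 0.102 kW = 970.6 h

970.6 h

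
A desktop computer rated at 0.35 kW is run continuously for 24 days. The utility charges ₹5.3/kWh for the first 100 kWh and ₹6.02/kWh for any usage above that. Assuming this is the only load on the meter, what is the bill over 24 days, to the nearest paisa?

Runtime = 24 h × 24 = 576 h
Energy = 0.35 kW × 576 h = 201.6 kWh
Tier 1 (0–100 kWh): 100 × ₹5.3 = ₹530
Above 100 kWh: 101.6 × ₹6.02 = ₹611.632
Bill = ₹1141.63

₹1141.63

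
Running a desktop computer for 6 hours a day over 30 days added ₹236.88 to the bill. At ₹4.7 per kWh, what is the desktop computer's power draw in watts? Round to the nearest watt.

280 W

Energy = ₹236.88 ÷ ₹4.7/kWh = 50.4 kWh
Runtime = 6 h/day × 30 days = 180 h
Power = 50.4 kWh ÷ 180 h = 0.28 kW = 280 W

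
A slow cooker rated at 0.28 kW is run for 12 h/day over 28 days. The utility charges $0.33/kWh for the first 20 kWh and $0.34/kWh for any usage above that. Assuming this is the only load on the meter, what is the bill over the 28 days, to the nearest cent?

$31.79

Runtime = 12 h/day × 28 days = 336 h
Energy = 0.28 kW × 336 h = 94.08 kWh
Tier 1 (0–20 kWh): 20 × $0.33 = $6.6
Above 20 kWh: 74.08 × $0.34 = $25.1872
Bill = $31.79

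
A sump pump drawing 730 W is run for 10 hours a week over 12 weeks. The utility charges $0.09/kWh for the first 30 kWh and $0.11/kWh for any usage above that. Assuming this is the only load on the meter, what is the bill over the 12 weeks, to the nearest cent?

Runtime = 10 h/week × 12 weeks = 120 h
Energy = 0.73 kW × 120 h = 87.6 kWh
Tier 1 (0–30 kWh): 30 × $0.09 = $2.7
Above 30 kWh: 57.6 × $0.11 = $6.336
Bill = $9.04

$9.04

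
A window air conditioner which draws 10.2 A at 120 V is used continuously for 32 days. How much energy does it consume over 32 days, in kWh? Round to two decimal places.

Power = 10.2 A × 120 V = 1224 W = 1.224 kW
Runtime = 24 h × 32 = 768 h
Energy = 1.224 kW × 768 h = 940.032 kWh ≈ 940.03 kWh

940.03 kWh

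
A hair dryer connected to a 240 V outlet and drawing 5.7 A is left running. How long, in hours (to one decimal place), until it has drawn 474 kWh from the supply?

Power = 5.7 A × 240 V = 1368 W = 1.368 kW
Hours = 474 kWh ÷ 1.368 kW = 346.5 h

346.5 h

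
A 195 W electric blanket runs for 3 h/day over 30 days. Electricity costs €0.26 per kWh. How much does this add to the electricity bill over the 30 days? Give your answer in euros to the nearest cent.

€4.56

Runtime = 3 h/day × 30 days = 90 h
Energy = 0.195 kW × 90 h = 17.55 kWh
Cost = 17.55 kWh × €0.26/kWh = €4.56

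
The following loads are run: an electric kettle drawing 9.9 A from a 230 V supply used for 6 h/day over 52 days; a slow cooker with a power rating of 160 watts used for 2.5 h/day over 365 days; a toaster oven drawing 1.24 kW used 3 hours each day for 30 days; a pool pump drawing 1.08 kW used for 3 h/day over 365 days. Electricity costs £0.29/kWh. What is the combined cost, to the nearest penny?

electric kettle: Power = 9.9 A × 230 V = 2277 W = 2.277 kW
electric kettle: Runtime = 6 h/day × 52 days = 312 h
electric kettle: 2.277 kW × 312 h = 710.424 kWh
slow cooker: Runtime = 2.5 h/day × 365 days = 912.5 h
slow cooker: 0.16 kW × 912.5 h = 146 kWh
toaster oven: Runtime = 3 h/day × 30 days = 90 h
toaster oven: 1.24 kW × 90 h = 111.6 kWh
pool pump: Runtime = 3 h/day × 365 days = 1095 h
pool pump: 1.08 kW × 1095 h = 1182.6 kWh
Total energy = 2150.624 kWh
Cost = 2150.624 × £0.29 = £623.68

£623.68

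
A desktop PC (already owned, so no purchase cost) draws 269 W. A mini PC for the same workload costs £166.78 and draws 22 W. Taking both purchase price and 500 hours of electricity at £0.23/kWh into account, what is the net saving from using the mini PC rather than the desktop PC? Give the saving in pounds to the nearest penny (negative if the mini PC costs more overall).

desktop PC: £0.00 + (269/1000) kW × 500 h × £0.23 = £0.00 + £30.935 = £30.935
mini PC: £166.78 + (22/1000) kW × 500 h × £0.23 = £166.78 + £2.53 = £169.31
Saving = £30.935 − £169.31 = −£138.375 → -£138.38

-£138.38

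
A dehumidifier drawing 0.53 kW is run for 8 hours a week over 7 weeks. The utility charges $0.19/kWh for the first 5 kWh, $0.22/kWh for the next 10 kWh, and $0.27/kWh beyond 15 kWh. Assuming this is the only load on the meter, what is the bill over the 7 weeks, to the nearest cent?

$7.11

Runtime = 8 h/week × 7 weeks = 56 h
Energy = 0.53 kW × 56 h = 29.68 kWh
Tier 1 (0–5 kWh): 5 × $0.19 = $0.95
Tier 2 (5–15 kWh): 10 × $0.22 = $2.2
Above 15 kWh: 14.68 × $0.27 = $3.9636
Bill = $7.11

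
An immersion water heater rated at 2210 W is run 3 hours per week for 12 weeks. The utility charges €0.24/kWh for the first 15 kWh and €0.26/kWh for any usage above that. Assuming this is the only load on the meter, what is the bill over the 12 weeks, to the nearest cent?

€20.39

Runtime = 3 h/week × 12 weeks = 36 h
Energy = 2.21 kW × 36 h = 79.56 kWh
Tier 1 (0–15 kWh): 15 × €0.24 = €3.6
Above 15 kWh: 64.56 × €0.26 = €16.7856
Bill = €20.39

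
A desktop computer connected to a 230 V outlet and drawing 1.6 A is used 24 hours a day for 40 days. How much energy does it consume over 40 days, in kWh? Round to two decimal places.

Power = 1.6 A × 230 V = 368 W = 0.368 kW
Runtime = 24 h × 40 = 960 h
Energy = 0.368 kW × 960 h = 353.28 kWh

353.28 kWh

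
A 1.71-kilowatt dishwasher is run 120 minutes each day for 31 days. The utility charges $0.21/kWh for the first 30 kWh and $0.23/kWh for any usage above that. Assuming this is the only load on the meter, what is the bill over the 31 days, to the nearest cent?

$23.78

Runtime = 120 min × 31 = 3720 min = 62 h
Energy = 1.71 kW × 62 h = 106.02 kWh
Tier 1 (0–30 kWh): 30 × $0.21 = $6.3
Above 30 kWh: 76.02 × $0.23 = $17.4846
Bill = $23.78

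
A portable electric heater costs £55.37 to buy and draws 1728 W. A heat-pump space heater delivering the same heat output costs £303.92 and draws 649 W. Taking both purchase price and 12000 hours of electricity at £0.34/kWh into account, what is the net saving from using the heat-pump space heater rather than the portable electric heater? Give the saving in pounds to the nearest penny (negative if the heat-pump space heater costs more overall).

£4153.77

portable electric heater: £55.37 + (1728/1000) kW × 12000 h × £0.34 = £55.37 + £7050.24 = £7105.61
heat-pump space heater: £303.92 + (649/1000) kW × 12000 h × £0.34 = £303.92 + £2647.92 = £2951.84
Saving = £7105.61 − £2951.84 = £4153.77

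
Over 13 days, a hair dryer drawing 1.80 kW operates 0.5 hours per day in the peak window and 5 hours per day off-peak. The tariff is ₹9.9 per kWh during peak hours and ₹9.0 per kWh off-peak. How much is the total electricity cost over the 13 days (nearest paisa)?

₹1168.83

Peak energy = 1.8 kW × 0.5 h × 13 = 11.7 kWh
Off-peak energy = 1.8 kW × 5 h × 13 = 117 kWh
Cost = 11.7 × ₹9.9 + 117 × ₹9.0 = ₹115.83 + ₹1053 = ₹1168.83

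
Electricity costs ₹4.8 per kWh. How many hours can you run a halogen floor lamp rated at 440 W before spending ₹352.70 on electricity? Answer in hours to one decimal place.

167.0 h

Energy available = ₹352.70 ÷ ₹4.8/kWh = 73.4792 kWh
Hours = 73.4792 kWh ÷ 0.44 kW = 167.0 h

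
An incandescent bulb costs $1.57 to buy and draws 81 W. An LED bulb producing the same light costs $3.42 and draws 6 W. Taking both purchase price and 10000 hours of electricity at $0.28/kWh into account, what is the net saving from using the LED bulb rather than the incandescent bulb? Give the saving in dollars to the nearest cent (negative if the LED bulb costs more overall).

incandescent bulb: $1.57 + (81/1000) kW × 10000 h × $0.28 = $1.57 + $226.8 = $228.37
LED bulb: $3.42 + (6/1000) kW × 10000 h × $0.28 = $3.42 + $16.8 = $20.22
Saving = $228.37 − $20.22 = $208.15

$208.15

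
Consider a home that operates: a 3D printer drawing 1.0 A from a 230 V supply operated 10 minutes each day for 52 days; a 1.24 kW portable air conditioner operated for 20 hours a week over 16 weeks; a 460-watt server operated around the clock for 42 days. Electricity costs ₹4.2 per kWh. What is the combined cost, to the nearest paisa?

3D printer: Power = 1.0 A × 230 V = 230 W = 0.23 kW
3D printer: Runtime = 10 min × 52 = 520 min = 8.666666… h
3D printer: 0.23 kW × 8.666666… h = 1.993333… kWh
portable air conditioner: Runtime = 20 h/week × 16 weeks = 320 h
portable air conditioner: 1.24 kW × 320 h = 396.8 kWh
server: Runtime = 24 h × 42 = 1008 h
server: 0.46 kW × 1008 h = 463.68 kWh
Total energy = 862.473333… kWh
Cost = 862.473333… × ₹4.2 = ₹3622.39

₹3622.39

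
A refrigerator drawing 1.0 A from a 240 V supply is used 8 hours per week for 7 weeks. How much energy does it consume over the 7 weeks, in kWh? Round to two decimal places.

13.44 kWh

Power = 1.0 A × 240 V = 240 W = 0.24 kW
Runtime = 8 h/week × 7 weeks = 56 h
Energy = 0.24 kW × 56 h = 13.44 kWh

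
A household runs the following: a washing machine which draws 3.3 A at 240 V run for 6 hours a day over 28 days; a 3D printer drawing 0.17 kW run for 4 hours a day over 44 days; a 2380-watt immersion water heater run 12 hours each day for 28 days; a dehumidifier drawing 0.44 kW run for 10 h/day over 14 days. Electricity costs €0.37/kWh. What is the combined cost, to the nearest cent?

€378.97

washing machine: Power = 3.3 A × 240 V = 792 W = 0.792 kW
washing machine: Runtime = 6 h/day × 28 days = 168 h
washing machine: 0.792 kW × 168 h = 133.056 kWh
3D printer: Runtime = 4 h/day × 44 days = 176 h
3D printer: 0.17 kW × 176 h = 29.92 kWh
immersion water heater: Runtime = 12 h/day × 28 days = 336 h
immersion water heater: 2.38 kW × 336 h = 799.68 kWh
dehumidifier: Runtime = 10 h/day × 14 days = 140 h
dehumidifier: 0.44 kW × 140 h = 61.6 kWh
Total energy = 1024.256 kWh
Cost = 1024.256 × €0.37 = €378.97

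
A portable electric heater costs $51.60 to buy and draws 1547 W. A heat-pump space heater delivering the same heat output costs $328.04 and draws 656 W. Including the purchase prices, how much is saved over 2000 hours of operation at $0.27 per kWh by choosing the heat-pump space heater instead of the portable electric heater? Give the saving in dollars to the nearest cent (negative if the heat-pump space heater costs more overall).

$204.70

portable electric heater: $51.60 + (1547/1000) kW × 2000 h × $0.27 = $51.60 + $835.38 = $886.98
heat-pump space heater: $328.04 + (656/1000) kW × 2000 h × $0.27 = $328.04 + $354.24 = $682.28
Saving = $886.98 − $682.28 = $204.7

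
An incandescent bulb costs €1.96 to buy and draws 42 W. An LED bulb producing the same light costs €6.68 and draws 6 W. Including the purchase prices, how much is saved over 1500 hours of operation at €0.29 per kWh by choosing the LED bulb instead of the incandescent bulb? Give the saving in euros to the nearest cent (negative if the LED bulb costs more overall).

€10.94

incandescent bulb: €1.96 + (42/1000) kW × 1500 h × €0.29 = €1.96 + €18.27 = €20.23
LED bulb: €6.68 + (6/1000) kW × 1500 h × €0.29 = €6.68 + €2.61 = €9.29
Saving = €20.23 − €9.29 = €10.94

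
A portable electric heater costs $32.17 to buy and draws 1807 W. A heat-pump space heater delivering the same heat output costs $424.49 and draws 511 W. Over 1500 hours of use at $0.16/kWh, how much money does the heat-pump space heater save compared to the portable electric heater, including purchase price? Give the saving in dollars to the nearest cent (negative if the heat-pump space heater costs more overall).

-$81.28

portable electric heater: $32.17 + (1807/1000) kW × 1500 h × $0.16 = $32.17 + $433.68 = $465.85
heat-pump space heater: $424.49 + (511/1000) kW × 1500 h × $0.16 = $424.49 + $122.64 = $547.13
Saving = $465.85 − $547.13 = −$81.28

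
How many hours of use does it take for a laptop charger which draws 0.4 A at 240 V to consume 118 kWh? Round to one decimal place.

1229.2 h

Power = 0.4 A × 240 V = 96 W = 0.096 kW
Hours = 118 kWh ÷ 0.096 kW = 1229.2 h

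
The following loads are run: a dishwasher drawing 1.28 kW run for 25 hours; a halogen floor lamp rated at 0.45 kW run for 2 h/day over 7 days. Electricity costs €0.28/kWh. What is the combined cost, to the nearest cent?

€10.72

dishwasher: 1.28 kW × 25 h = 32 kWh
halogen floor lamp: Runtime = 2 h/day × 7 days = 14 h
halogen floor lamp: 0.45 kW × 14 h = 6.3 kWh
Total energy = 38.3 kWh
Cost = 38.3 × €0.28 = €10.72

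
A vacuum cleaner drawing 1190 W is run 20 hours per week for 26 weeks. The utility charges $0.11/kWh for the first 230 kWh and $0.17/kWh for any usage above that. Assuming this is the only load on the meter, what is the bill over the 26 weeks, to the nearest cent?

Runtime = 20 h/week × 26 weeks = 520 h
Energy = 1.19 kW × 520 h = 618.8 kWh
Tier 1 (0–230 kWh): 230 × $0.11 = $25.3
Above 230 kWh: 388.8 × $0.17 = $66.096
Bill = $91.40

$91.40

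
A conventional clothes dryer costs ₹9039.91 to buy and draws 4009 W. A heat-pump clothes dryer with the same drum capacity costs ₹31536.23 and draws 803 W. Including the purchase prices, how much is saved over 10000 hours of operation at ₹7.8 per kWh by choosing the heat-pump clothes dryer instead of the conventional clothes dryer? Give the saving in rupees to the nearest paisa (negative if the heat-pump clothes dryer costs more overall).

₹227571.68

conventional clothes dryer: ₹9039.91 + (4009/1000) kW × 10000 h × ₹7.8 = ₹9039.91 + ₹312702 = ₹321741.91
heat-pump clothes dryer: ₹31536.23 + (803/1000) kW × 10000 h × ₹7.8 = ₹31536.23 + ₹62634 = ₹94170.23
Saving = ₹321741.91 − ₹94170.23 = ₹227571.68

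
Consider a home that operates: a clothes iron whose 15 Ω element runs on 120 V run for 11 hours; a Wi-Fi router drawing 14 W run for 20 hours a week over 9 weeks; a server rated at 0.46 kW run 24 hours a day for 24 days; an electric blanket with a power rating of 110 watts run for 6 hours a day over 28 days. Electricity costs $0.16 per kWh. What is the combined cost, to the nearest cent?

$47.44

clothes iron: Power = V²/R = 120²/15 = 960 W = 0.96 kW
clothes iron: 0.96 kW × 11 h = 10.56 kWh
Wi-Fi router: Runtime = 20 h/week × 9 weeks = 180 h
Wi-Fi router: 0.014 kW × 180 h = 2.52 kWh
server: Runtime = 24 h × 24 = 576 h
server: 0.46 kW × 576 h = 264.96 kWh
electric blanket: Runtime = 6 h/day × 28 days = 168 h
electric blanket: 0.11 kW × 168 h = 18.48 kWh
Total energy = 296.52 kWh
Cost = 296.52 × $0.16 = $47.44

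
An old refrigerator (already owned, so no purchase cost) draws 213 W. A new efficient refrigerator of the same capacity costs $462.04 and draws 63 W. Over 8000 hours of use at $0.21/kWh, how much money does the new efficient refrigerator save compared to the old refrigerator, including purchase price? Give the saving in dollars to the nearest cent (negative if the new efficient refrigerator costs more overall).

old refrigerator: $0.00 + (213/1000) kW × 8000 h × $0.21 = $0.00 + $357.84 = $357.84
new efficient refrigerator: $462.04 + (63/1000) kW × 8000 h × $0.21 = $462.04 + $105.84 = $567.88
Saving = $357.84 − $567.88 = −$210.04

-$210.04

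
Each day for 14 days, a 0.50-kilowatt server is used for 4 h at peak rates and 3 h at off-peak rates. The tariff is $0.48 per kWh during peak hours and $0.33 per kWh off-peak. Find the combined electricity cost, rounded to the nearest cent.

Peak energy = 0.5 kW × 4 h × 14 = 28 kWh
Off-peak energy = 0.5 kW × 3 h × 14 = 21 kWh
Cost = 28 × $0.48 + 21 × $0.33 = $13.44 + $6.93 = $20.37

$20.37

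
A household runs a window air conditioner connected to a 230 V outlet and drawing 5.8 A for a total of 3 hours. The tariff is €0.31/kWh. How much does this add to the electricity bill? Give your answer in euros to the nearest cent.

€1.24

Power = 5.8 A × 230 V = 1334 W = 1.334 kW
Energy = 1.334 kW × 3 h = 4.002 kWh
Cost = 4.002 kWh × €0.31/kWh = €1.24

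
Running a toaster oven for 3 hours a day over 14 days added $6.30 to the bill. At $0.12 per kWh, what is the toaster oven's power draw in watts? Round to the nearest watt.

Energy = $6.30 ÷ $0.12/kWh = 52.5 kWh
Runtime = 3 h/day × 14 days = 42 h
Power = 52.5 kWh ÷ 42 h = 1.25 kW = 1250 W

1250 W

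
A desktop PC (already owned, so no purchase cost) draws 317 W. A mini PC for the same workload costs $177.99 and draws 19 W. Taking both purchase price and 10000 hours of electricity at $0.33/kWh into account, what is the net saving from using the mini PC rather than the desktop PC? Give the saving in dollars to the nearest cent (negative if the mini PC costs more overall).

$805.41

desktop PC: $0.00 + (317/1000) kW × 10000 h × $0.33 = $0.00 + $1046.1 = $1046.1
mini PC: $177.99 + (19/1000) kW × 10000 h × $0.33 = $177.99 + $62.7 = $240.69
Saving = $1046.1 − $240.69 = $805.41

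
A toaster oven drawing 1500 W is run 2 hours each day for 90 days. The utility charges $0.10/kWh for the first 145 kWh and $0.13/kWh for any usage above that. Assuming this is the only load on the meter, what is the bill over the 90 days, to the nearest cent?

Runtime = 2 h/day × 90 days = 180 h
Energy = 1.5 kW × 180 h = 270 kWh
Tier 1 (0–145 kWh): 145 × $0.10 = $14.5
Above 145 kWh: 125 × $0.13 = $16.25
Bill = $30.75

$30.75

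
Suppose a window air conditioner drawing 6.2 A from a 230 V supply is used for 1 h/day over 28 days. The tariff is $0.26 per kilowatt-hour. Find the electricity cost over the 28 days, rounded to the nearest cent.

Power = 6.2 A × 230 V = 1426 W = 1.426 kW
Runtime = 1 h/day × 28 days = 28 h
Energy = 1.426 kW × 28 h = 39.928 kWh
Cost = 39.928 kWh × $0.26/kWh = $10.38

$10.38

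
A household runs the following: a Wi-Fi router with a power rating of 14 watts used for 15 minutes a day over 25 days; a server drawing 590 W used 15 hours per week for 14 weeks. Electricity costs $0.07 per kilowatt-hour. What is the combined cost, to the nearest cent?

Wi-Fi router: Runtime = 15 min × 25 = 375 min = 6.25 h
Wi-Fi router: 0.014 kW × 6.25 h = 0.0875 kWh
server: Runtime = 15 h/week × 14 weeks = 210 h
server: 0.59 kW × 210 h = 123.9 kWh
Total energy = 123.9875 kWh
Cost = 123.9875 × $0.07 = $8.68

$8.68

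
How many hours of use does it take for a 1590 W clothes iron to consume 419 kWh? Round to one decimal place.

Hours = 419 kWh ÷ 1.59 kW = 263.5 h

263.5 h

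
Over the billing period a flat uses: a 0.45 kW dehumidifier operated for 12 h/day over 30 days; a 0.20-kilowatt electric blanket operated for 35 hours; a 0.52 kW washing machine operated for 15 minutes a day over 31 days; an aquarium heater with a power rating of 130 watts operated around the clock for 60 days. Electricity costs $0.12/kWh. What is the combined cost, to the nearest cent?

dehumidifier: Runtime = 12 h/day × 30 days = 360 h
dehumidifier: 0.45 kW × 360 h = 162 kWh
electric blanket: 0.2 kW × 35 h = 7 kWh
washing machine: Runtime = 15 min × 31 = 465 min = 7.75 h
washing machine: 0.52 kW × 7.75 h = 4.03 kWh
aquarium heater: Runtime = 24 h × 60 = 1440 h
aquarium heater: 0.13 kW × 1440 h = 187.2 kWh
Total energy = 360.23 kWh
Cost = 360.23 × $0.12 = $43.23

$43.23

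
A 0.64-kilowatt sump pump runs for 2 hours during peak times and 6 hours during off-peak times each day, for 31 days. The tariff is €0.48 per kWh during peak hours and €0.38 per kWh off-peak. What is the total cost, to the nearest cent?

€64.28

Peak energy = 0.64 kW × 2 h × 31 = 39.68 kWh
Off-peak energy = 0.64 kW × 6 h × 31 = 119.04 kWh
Cost = 39.68 × €0.48 + 119.04 × €0.38 = €19.0464 + €45.2352 = €64.28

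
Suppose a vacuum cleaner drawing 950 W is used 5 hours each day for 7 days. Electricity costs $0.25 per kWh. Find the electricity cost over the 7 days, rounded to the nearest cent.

$8.31

Runtime = 5 h/day × 7 days = 35 h
Energy = 0.95 kW × 35 h = 33.25 kWh
Cost = 33.25 kWh × $0.25/kWh = $8.31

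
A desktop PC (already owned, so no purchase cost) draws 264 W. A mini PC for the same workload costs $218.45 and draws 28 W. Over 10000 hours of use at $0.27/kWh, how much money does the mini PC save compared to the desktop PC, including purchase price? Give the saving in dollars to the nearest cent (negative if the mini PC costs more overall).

$418.75

desktop PC: $0.00 + (264/1000) kW × 10000 h × $0.27 = $0.00 + $712.8 = $712.8
mini PC: $218.45 + (28/1000) kW × 10000 h × $0.27 = $218.45 + $75.6 = $294.05
Saving = $712.8 − $294.05 = $418.75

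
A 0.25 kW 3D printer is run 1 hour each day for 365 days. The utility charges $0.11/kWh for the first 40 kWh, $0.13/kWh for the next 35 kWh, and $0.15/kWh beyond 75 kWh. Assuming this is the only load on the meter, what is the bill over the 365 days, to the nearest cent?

$11.39

Runtime = 1 h/day × 365 days = 365 h
Energy = 0.25 kW × 365 h = 91.25 kWh
Tier 1 (0–40 kWh): 40 × $0.11 = $4.4
Tier 2 (40–75 kWh): 35 × $0.13 = $4.55
Above 75 kWh: 16.25 × $0.15 = $2.4375
Bill = $11.39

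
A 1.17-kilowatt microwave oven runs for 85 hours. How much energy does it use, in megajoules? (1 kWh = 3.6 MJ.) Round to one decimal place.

Energy = 1.17 kW × 85 h = 99.45 kWh
= 99.45 × 3.6 MJ = 358.0 MJ

358.0 MJ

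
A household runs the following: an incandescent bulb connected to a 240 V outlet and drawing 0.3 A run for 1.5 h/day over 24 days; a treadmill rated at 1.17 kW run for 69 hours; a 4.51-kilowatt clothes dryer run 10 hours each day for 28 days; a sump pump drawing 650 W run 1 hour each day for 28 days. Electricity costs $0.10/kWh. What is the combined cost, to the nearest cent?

$136.43

incandescent bulb: Power = 0.3 A × 240 V = 72 W = 0.072 kW
incandescent bulb: Runtime = 1.5 h/day × 24 days = 36 h
incandescent bulb: 0.072 kW × 36 h = 2.592 kWh
treadmill: 1.17 kW × 69 h = 80.73 kWh
clothes dryer: Runtime = 10 h/day × 28 days = 280 h
clothes dryer: 4.51 kW × 280 h = 1262.8 kWh
sump pump: Runtime = 1 h/day × 28 days = 28 h
sump pump: 0.65 kW × 28 h = 18.2 kWh
Total energy = 1364.322 kWh
Cost = 1364.322 × $0.10 = $136.43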